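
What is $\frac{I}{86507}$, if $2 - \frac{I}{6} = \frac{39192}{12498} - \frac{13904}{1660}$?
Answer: $\frac{37551708}{74780543615} \approx 0.00050216$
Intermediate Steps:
$I = \frac{37551708}{864445}$ ($I = 12 - 6 \left(\frac{39192}{12498} - \frac{13904}{1660}\right) = 12 - 6 \left(39192 \cdot \frac{1}{12498} - \frac{3476}{415}\right) = 12 - 6 \left(\frac{6532}{2083} - \frac{3476}{415}\right) = 12 - - \frac{27178368}{864445} = 12 + \frac{27178368}{864445} = \frac{37551708}{864445} \approx 43.44$)
$\frac{I}{86507} = \frac{37551708}{864445 \cdot 86507} = \frac{37551708}{864445} \cdot \frac{1}{86507} = \frac{37551708}{74780543615}$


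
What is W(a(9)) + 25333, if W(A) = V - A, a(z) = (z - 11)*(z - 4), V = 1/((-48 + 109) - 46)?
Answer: 380146/15 ≈ 25343.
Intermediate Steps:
V = 1/15 (V = 1/(61 - 46) = 1/15 ≈ 0.066667)
a(z) = (-11 + z)*(-4 + z)
W(A) = 1/15 - A
W(a(9)) + 25333 = (1/15 - (44 + 9**2 - 15*9)) + 25333 = (1/15 - (44 + 81 - 135)) + 25333 = (1/15 - 1*(-10)) + 25333 = (1/15 + 10) + 25333 = 151/15 + 25333 = 380146/15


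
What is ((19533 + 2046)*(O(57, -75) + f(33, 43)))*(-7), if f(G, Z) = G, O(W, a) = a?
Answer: 6344226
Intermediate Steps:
((19533 + 2046)*(O(57, -75) + f(33, 43)))*(-7) = ((19533 + 2046)*(-75 + 33))*(-7) = (21579*(-42))*(-7) = -906318*(-7) = 6344226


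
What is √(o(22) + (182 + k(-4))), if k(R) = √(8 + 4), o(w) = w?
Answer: √(204 + 2*√3) ≈ 14.404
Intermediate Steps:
k(R) = 2*√3 (k(R) = √12 = 2*√3)
√(o(22) + (182 + k(-4))) = √(22 + (182 + 2*√3)) = √(204 + 2*√3)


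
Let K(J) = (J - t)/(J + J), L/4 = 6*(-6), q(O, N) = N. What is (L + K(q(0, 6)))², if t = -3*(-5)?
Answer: 335241/16 ≈ 20953.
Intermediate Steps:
t = 15
L = -144 (L = 4*(6*(-6)) = 4*(-36) = -144)
K(J) = (-15 + J)/(2*J) (K(J) = (J - 1*15)/(J + J) = (J - 15)/((2*J)) = (-15 + J)*(1/(2*J)) = (-15 + J)/(2*J))
(L + K(q(0, 6)))² = (-144 + (½)*(-15 + 6)/6)² = (-144 + (½)*(⅙)*(-9))² = (-144 - ¾)² = (-579/4)² = 335241/16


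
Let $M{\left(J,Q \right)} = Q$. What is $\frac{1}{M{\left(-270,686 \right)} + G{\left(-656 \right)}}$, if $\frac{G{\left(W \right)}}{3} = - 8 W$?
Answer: $\frac{1}{16430} \approx 6.0864 \cdot 10^{-5}$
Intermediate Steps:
$G{\left(W \right)} = - 24 W$ ($G{\left(W \right)} = 3 \left(- 8 W\right) = - 24 W$)
$\frac{1}{M{\left(-270,686 \right)} + G{\left(-656 \right)}} = \frac{1}{686 - -15744} = \frac{1}{686 + 15744} = \frac{1}{16430}$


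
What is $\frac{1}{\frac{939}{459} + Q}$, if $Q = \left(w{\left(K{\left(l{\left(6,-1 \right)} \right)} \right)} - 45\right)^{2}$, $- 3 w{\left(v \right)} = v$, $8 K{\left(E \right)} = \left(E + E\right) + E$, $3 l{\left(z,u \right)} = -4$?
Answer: $\frac{68}{136821} \approx 0.000497$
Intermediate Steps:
$l{\left(z,u \right)} = - \frac{4}{3}$ ($l{\left(z,u \right)} = \frac{1}{3} \left(-4\right) = - \frac{4}{3}$)
$K{\left(E \right)} = \frac{3 E}{8}$ ($K{\left(E \right)} = \frac{\left(E + E\right) + E}{8} = \frac{2 E + E}{8} = \frac{3 E}{8}$)
$w{\left(v \right)} = - \frac{v}{3}$
$Q = \frac{72361}{36}$ ($Q = \left(- \frac{\frac{3}{8} \left(- \frac{4}{3}\right)}{3} - 45\right)^{2} = \left(\left(- \frac{1}{3}\right) \left(- \frac{1}{2}\right) - 45\right)^{2} = \left(\frac{1}{6} - 45\right)^{2} = \left(- \frac{269}{6}\right)^{2} = \frac{72361}{36} \approx 2010.0$)
$\frac{1}{\frac{939}{459} + Q} = \frac{1}{\frac{939}{459} + \frac{72361}{36}} = \frac{1}{939 \cdot \frac{1}{459} + \frac{72361}{36}} = \frac{1}{\frac{313}{153} + \frac{72361}{36}} = \frac{1}{\frac{136821}{68}} = \frac{68}{136821}$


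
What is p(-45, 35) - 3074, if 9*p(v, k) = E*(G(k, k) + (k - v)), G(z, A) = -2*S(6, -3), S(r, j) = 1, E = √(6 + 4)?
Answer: -3074 + 26*√10/3 ≈ -3046.6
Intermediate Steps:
E = √10 ≈ 3.1623
G(z, A) = -2 (G(z, A) = -2*1 = -2)
p(v, k) = √10*(-2 + k - v)/9 (p(v, k) = (√10*(-2 + (k - v)))/9 = (√10*(-2 + k - v))/9 = √10*(-2 + k - v)/9)
p(-45, 35) - 3074 = √10*(-2 + 35 - 1*(-45))/9 - 3074 = √10*(-2 + 35 + 45)/9 - 3074 = (⅑)*√10*78 - 3074 = 26*√10/3 - 3074 = -3074 + 26*√10/3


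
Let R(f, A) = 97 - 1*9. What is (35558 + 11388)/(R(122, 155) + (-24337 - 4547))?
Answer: -23473/14398 ≈ -1.6303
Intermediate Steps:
R(f, A) = 88 (R(f, A) = 97 - 9 = 88)
(35558 + 11388)/(R(122, 155) + (-24337 - 4547)) = (35558 + 11388)/(88 + (-24337 - 4547)) = 46946/(88 - 28884) = 46946/(-28796) = 46946*(-1/28796) = -23473/14398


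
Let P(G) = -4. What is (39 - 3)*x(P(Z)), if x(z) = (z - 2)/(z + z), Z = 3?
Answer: 27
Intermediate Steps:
x(z) = (-2 + z)/(2*z) (x(z) = (-2 + z)/((2*z)) = (-2 + z)*(1/(2*z)) = (-2 + z)/(2*z))
(39 - 3)*x(P(Z)) = (39 - 3)*((½)*(-2 - 4)/(-4)) = 36*((½)*(-¼)*(-6)) = 36*(¾) = 27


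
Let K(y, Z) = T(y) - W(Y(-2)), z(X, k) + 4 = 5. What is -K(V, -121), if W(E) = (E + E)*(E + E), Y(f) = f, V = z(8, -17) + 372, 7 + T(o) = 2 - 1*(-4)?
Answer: 17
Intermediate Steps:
z(X, k) = 1 (z(X, k) = -4 + 5 = 1)
T(o) = -1 (T(o) = -7 + (2 - 1*(-4)) = -7 + (2 + 4) = -7 + 6 = -1)
V = 373 (V = 1 + 372 = 373)
W(E) = 4*E² (W(E) = (2*E)*(2*E) = 4*E²)
K(y, Z) = -17 (K(y, Z) = -1 - 4*(-2)² = -1 - 4*4 = -1 - 1*16 = -1 - 16 = -17)
-K(V, -121) = -1*(-17) = 17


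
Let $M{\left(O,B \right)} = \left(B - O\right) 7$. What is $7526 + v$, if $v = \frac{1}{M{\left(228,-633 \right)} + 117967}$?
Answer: $\frac{842460441}{111940} \approx 7526.0$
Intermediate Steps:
$M{\left(O,B \right)} = - 7 O + 7 B$
$v = \frac{1}{111940}$ ($v = \frac{1}{\left(\left(-7\right) 228 + 7 \left(-633\right)\right) + 117967} = \frac{1}{\left(-1596 - 4431\right) + 117967} = \frac{1}{-6027 + 117967} = \frac{1}{111940} \approx 8.9334 \cdot 10^{-6}$)
$7526 + v = 7526 + \frac{1}{111940} = \frac{842460441}{111940}$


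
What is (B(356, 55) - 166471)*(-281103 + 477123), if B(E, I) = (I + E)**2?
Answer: 480249000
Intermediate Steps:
B(E, I) = (E + I)**2
(B(356, 55) - 166471)*(-281103 + 477123) = ((356 + 55)**2 - 166471)*(-281103 + 477123) = (411**2 - 166471)*196020 = (168921 - 166471)*196020 = 2450*196020 = 480249000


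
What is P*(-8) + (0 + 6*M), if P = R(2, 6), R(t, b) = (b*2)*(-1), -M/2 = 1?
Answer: 84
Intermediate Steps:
M = -2 (M = -2*1 = -2)
R(t, b) = -2*b (R(t, b) = (2*b)*(-1) = -2*b)
P = -12 (P = -2*6 = -12)
P*(-8) + (0 + 6*M) = -12*(-8) + (0 + 6*(-2)) = 96 + (0 - 12) = 96 - 12 = 84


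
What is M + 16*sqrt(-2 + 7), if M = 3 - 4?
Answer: -1 + 16*sqrt(5) ≈ 34.777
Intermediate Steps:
M = -1
M + 16*sqrt(-2 + 7) = -1 + 16*sqrt(-2 + 7) = -1 + 16*sqrt(5)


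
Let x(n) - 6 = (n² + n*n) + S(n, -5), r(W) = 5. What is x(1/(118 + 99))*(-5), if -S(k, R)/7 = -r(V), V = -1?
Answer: -9653255/47089 ≈ -205.00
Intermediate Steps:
S(k, R) = 35 (S(k, R) = -(-7)*5 = -7*(-5) = 35)
x(n) = 41 + 2*n² (x(n) = 6 + ((n² + n*n) + 35) = 6 + ((n² + n²) + 35) = 6 + (2*n² + 35) = 6 + (35 + 2*n²) = 41 + 2*n²)
x(1/(118 + 99))*(-5) = (41 + 2*(1/(118 + 99))²)*(-5) = (41 + 2*(1/217)²)*(-5) = (41 + 2*(1/47089))*(-5) = (41 + 2/47089)*(-5) = (1930651/47089)*(-5) = -9653255/47089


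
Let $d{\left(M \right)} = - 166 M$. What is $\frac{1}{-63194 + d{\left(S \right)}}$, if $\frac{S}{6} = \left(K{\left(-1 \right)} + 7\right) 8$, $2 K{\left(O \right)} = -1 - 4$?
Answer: $- \frac{1}{99050} \approx -1.0096 \cdot 10^{-5}$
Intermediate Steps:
$K{\left(O \right)} = - \frac{5}{2}$ ($K{\left(O \right)} = \frac{-1 - 4}{2} = \frac{1}{2} \left(-5\right) = - \frac{5}{2}$)
$S = 216$ ($S = 6 \left(- \frac{5}{2} + 7\right) 8 = 6 \cdot \frac{9}{2} \cdot 8 = 6 \cdot 36 = 216$)
$\frac{1}{-63194 + d{\left(S \right)}} = \frac{1}{-63194 - 35856} = \frac{1}{-99050} = - \frac{1}{99050}$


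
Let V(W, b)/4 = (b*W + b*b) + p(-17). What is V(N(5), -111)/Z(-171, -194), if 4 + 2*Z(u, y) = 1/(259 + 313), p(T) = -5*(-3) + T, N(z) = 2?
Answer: -55355872/2287 ≈ -24205.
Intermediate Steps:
p(T) = 15 + T
Z(u, y) = -2287/1144 (Z(u, y) = -2 + 1/(2*(259 + 313)) = -2 + (1/2)/572 = -2 + (1/2)*(1/572) = -2 + 1/1144 = -2287/1144)
V(W, b) = -8 + 4*b**2 + 4*W*b (V(W, b) = 4*((b*W + b*b) + (15 - 17)) = 4*((W*b + b**2) - 2) = 4*((b**2 + W*b) - 2) = 4*(-2 + b**2 + W*b) = -8 + 4*b**2 + 4*W*b)
V(N(5), -111)/Z(-171, -194) = (-8 + 4*(-111)**2 + 4*2*(-111))/(-2287/1144) = (-8 + 4*12321 - 888)*(-1144/2287) = (-8 + 49284 - 888)*(-1144/2287) = 48388*(-1144/2287) = -55355872/2287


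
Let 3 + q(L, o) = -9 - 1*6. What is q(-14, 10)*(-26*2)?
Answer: 936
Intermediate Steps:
q(L, o) = -18 (q(L, o) = -3 + (-9 - 1*6) = -3 + (-9 - 6) = -3 - 15 = -18)
q(-14, 10)*(-26*2) = -(-468)*2 = -18*(-52) = 936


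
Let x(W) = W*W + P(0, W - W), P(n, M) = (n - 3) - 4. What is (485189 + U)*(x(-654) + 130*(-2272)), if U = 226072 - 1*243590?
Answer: 61895789179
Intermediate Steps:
P(n, M) = -7 + n (P(n, M) = (-3 + n) - 4 = -7 + n)
U = -17518 (U = 226072 - 243590 = -17518)
x(W) = -7 + W**2 (x(W) = W*W + (-7 + 0) = W**2 - 7 = -7 + W**2)
(485189 + U)*(x(-654) + 130*(-2272)) = (485189 - 17518)*((-7 + (-654)**2) + 130*(-2272)) = 467671*((-7 + 427716) - 295360) = 467671*(427709 - 295360) = 467671*132349 = 61895789179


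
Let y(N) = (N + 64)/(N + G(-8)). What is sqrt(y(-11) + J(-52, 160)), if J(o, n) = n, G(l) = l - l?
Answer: sqrt(18777)/11 ≈ 12.457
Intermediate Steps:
G(l) = 0
y(N) = (64 + N)/N (y(N) = (N + 64)/(N + 0) = (64 + N)/N)
sqrt(y(-11) + J(-52, 160)) = sqrt((64 - 11)/(-11) + 160) = sqrt(-1/11*53 + 160) = sqrt(-53/11 + 160) = sqrt(1707/11) = sqrt(18777)/11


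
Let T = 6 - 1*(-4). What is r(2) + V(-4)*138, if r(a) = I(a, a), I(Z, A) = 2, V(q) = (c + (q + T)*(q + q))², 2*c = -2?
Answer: 331340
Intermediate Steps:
T = 10 (T = 6 + 4 = 10)
c = -1 (c = (½)*(-2) = -1)
V(q) = (-1 + 2*q*(10 + q))² (V(q) = (-1 + (q + 10)*(q + q))² = (-1 + (10 + q)*(2*q))² = (-1 + 2*q*(10 + q))²)
r(a) = 2
r(2) + V(-4)*138 = 2 + (-1 + 2*(-4)² + 20*(-4))²*138 = 2 + (-1 + 2*16 - 80)²*138 = 2 + (-1 + 32 - 80)²*138 = 2 + (-49)²*138 = 2 + 2401*138 = 2 + 331338 = 331340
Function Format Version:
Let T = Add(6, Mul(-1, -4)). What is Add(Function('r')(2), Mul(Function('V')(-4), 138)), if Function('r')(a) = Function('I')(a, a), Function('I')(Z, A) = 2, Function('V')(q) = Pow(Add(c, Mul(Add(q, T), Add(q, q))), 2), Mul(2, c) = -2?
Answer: 331340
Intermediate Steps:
T = 10 (T = Add(6, 4) = 10)
c = -1 (c = Mul(Rational(1, 2), -2) = -1)
Function('V')(q) = Pow(Add(-1, Mul(2, q, Add(10, q))), 2) (Function('V')(q) = Pow(Add(-1, Mul(Add(q, 10), Add(q, q))), 2) = Pow(Add(-1, Mul(Add(10, q), Mul(2, q))), 2) = Pow(Add(-1, Mul(2, q, Add(10, q))), 2))
Function('r')(a) = 2
Add(Function('r')(2), Mul(Function('V')(-4), 138)) = Add(2, Mul(Pow(Add(-1, Mul(2, Pow(-4, 2)), Mul(20, -4)), 2), 138)) = Add(2, Mul(Pow(Add(-1, Mul(2, 16), -80), 2), 138)) = Add(2, Mul(Pow(Add(-1, 32, -80), 2), 138)) = Add(2, Mul(Pow(-49, 2), 138)) = Add(2, Mul(2401, 138)) = Add(2, 331338) = 331340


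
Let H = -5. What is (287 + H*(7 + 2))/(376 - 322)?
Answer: 121/27 ≈ 4.4815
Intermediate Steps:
(287 + H*(7 + 2))/(376 - 322) = (287 - 5*(7 + 2))/(376 - 322) = (287 - 5*9)/54 = (287 - 45)*(1/54) = 242*(1/54) = 121/27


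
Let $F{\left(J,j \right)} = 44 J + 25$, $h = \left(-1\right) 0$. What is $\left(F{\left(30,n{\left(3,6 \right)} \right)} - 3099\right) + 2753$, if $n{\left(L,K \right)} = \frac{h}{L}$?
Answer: $999$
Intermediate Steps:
$h = 0$
$n{\left(L,K \right)} = 0$ ($n{\left(L,K \right)} = \frac{0}{L} = 0$)
$F{\left(J,j \right)} = 25 + 44 J$
$\left(F{\left(30,n{\left(3,6 \right)} \right)} - 3099\right) + 2753 = \left(\left(25 + 44 \cdot 30\right) - 3099\right) + 2753 = \left(\left(25 + 1320\right) - 3099\right) + 2753 = \left(1345 - 3099\right) + 2753 = -1754 + 2753 = 999$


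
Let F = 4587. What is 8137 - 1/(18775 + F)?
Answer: 190096593/23362 ≈ 8137.0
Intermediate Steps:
8137 - 1/(18775 + F) = 8137 - 1/(18775 + 4587) = 8137 - 1/23362 = 190096593/23362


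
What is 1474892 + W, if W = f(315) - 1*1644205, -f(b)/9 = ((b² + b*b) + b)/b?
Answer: -174992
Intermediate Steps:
f(b) = -9*(b + 2*b²)/b (f(b) = -9*((b² + b*b) + b)/b = -9*((b² + b²) + b)/b = -9*(2*b² + b)/b = -9*(b + 2*b²)/b)
W = -1649884 (W = (-9 - 18*315) - 1*1644205 = (-9 - 5670) - 1644205 = -5679 - 1644205 = -1649884)
1474892 + W = 1474892 - 1649884 = -174992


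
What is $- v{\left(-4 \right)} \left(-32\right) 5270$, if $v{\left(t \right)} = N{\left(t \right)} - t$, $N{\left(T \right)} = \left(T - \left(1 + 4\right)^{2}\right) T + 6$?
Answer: $21248640$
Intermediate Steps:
$N{\left(T \right)} = 6 + T \left(-25 + T\right)$ ($N{\left(T \right)} = \left(T - 5^{2}\right) T + 6 = \left(T - 25\right) T + 6 = \left(-25 + T\right) T + 6 = T \left(-25 + T\right) + 6 = 6 + T \left(-25 + T\right)$)
$v{\left(t \right)} = 6 + t^{2} - 26 t$ ($v{\left(t \right)} = \left(6 + t^{2} - 25 t\right) - t = 6 + t^{2} - 26 t$)
$- v{\left(-4 \right)} \left(-32\right) 5270 = - \left(6 + \left(-4\right)^{2} - -104\right) \left(-32\right) 5270 = - \left(6 + 16 + 104\right) \left(-32\right) 5270 = - 126 \left(-32\right) 5270 = - \left(-4032\right) 5270 = \left(-1\right) \left(-21248640\right) = 21248640$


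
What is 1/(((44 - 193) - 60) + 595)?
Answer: 1/386 ≈ 0.0025907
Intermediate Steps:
1/(((44 - 193) - 60) + 595) = 1/((-149 - 60) + 595) = 1/(-209 + 595) = 1/386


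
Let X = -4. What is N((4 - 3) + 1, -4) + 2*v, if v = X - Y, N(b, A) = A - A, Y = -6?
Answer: 4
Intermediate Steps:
N(b, A) = 0
v = 2 (v = -4 - 1*(-6) = -4 + 6 = 2)
N((4 - 3) + 1, -4) + 2*v = 0 + 2*2 = 0 + 4 = 4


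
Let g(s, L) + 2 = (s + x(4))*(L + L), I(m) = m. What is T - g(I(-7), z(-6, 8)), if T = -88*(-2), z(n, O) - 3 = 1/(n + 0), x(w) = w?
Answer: 195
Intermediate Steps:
z(n, O) = 3 + 1/n (z(n, O) = 3 + 1/(n + 0) = 3 + 1/n)
g(s, L) = -2 + 2*L*(4 + s) (g(s, L) = -2 + (s + 4)*(L + L) = -2 + (4 + s)*(2*L) = -2 + 2*L*(4 + s))
T = 176
T - g(I(-7), z(-6, 8)) = 176 - (-2 + 8*(3 + 1/(-6)) + 2*(3 + 1/(-6))*(-7)) = 176 - (-2 + 8*(3 - ⅙) + 2*(3 - ⅙)*(-7)) = 176 - (-2 + 8*(17/6) + 2*(17/6)*(-7)) = 176 - (-2 + 68/3 - 119/3) = 176 - 1*(-19) = 176 + 19 = 195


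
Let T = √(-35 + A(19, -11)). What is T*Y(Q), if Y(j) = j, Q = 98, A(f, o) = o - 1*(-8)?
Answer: 98*I*√38 ≈ 604.11*I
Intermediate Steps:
A(f, o) = 8 + o (A(f, o) = o + 8 = 8 + o)
T = I*√38 (T = √(-35 + (8 - 11)) = √(-35 - 3) = √(-38) = I*√38 ≈ 6.1644*I)
T*Y(Q) = (I*√38)*98 = 98*I*√38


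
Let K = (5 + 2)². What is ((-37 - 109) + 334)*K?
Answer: 9212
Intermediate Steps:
K = 49 (K = 7² = 49)
((-37 - 109) + 334)*K = ((-37 - 109) + 334)*49 = (-146 + 334)*49 = 188*49 = 9212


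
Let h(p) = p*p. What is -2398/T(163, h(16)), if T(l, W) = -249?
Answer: 2398/249 ≈ 9.6305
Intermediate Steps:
h(p) = p²
-2398/T(163, h(16)) = -2398/(-249) = -2398*(-1/249) = 2398/249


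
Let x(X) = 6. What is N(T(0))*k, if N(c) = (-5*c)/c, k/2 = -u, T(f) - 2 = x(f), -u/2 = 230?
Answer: -4600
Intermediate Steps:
u = -460 (u = -2*230 = -460)
T(f) = 8 (T(f) = 2 + 6 = 8)
k = 920 (k = 2*(-1*(-460)) = 2*460 = 920)
N(c) = -5
N(T(0))*k = -5*920 = -4600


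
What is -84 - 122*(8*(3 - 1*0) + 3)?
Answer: -3378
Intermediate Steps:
-84 - 122*(8*(3 - 1*0) + 3) = -84 - 122*(8*(3 + 0) + 3) = -84 - 122*(8*3 + 3) = -84 - 122*(24 + 3) = -84 - 122*27 = -84 - 3294 = -3378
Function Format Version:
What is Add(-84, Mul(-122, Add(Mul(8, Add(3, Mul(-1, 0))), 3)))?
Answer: -3378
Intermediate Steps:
Add(-84, Mul(-122, Add(Mul(8, Add(3, Mul(-1, 0))), 3))) = Add(-84, Mul(-122, Add(Mul(8, Add(3, 0)), 3))) = Add(-84, Mul(-122, Add(Mul(8, 3), 3))) = Add(-84, Mul(-122, Add(24, 3))) = Add(-84, Mul(-122, 27)) = Add(-84, -3294) = -3378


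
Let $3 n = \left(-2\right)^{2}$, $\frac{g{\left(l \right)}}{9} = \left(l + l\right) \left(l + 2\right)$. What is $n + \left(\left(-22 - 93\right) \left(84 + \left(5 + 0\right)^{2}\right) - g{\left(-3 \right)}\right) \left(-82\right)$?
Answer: $\frac{3096898}{3} \approx 1.0323 \cdot 10^{6}$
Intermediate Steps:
$g{\left(l \right)} = 18 l \left(2 + l\right)$ ($g{\left(l \right)} = 9 \left(l + l\right) \left(l + 2\right) = 9 \cdot 2 l \left(2 + l\right) = 18 l \left(2 + l\right)$)
$n = \frac{4}{3}$ ($n = \frac{\left(-2\right)^{2}}{3} = \frac{1}{3} \cdot 4 = \frac{4}{3} \approx 1.3333$)
$n + \left(\left(-22 - 93\right) \left(84 + \left(5 + 0\right)^{2}\right) - g{\left(-3 \right)}\right) \left(-82\right) = \frac{4}{3} + \left(\left(-22 - 93\right) \left(84 + \left(5 + 0\right)^{2}\right) - 18 \left(-3\right) \left(2 - 3\right)\right) \left(-82\right) = \frac{4}{3} + \left(- 115 \left(84 + 5^{2}\right) - 18 \left(-3\right) \left(-1\right)\right) \left(-82\right) = \frac{4}{3} + \left(- 115 \left(84 + 25\right) - 54\right) \left(-82\right) = \frac{4}{3} + \left(\left(-115\right) 109 - 54\right) \left(-82\right) = \frac{4}{3} + \left(-12535 - 54\right) \left(-82\right) = \frac{4}{3} - -1032298 = \frac{4}{3} + 1032298 = \frac{3096898}{3}$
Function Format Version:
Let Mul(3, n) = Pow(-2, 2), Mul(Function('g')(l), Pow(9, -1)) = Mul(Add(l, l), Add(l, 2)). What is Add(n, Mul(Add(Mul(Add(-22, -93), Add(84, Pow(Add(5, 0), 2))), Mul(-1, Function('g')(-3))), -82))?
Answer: Rational(3096898, 3) ≈ 1.0323e+6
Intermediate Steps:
Function('g')(l) = Mul(18, l, Add(2, l)) (Function('g')(l) = Mul(9, Mul(Add(l, l), Add(l, 2))) = Mul(9, Mul(Mul(2, l), Add(2, l))) = Mul(9, Mul(2, l, Add(2, l))) = Mul(18, l, Add(2, l)))
n = Rational(4, 3) (n = Mul(Rational(1, 3), Pow(-2, 2)) = Mul(Rational(1, 3), 4) = Rational(4, 3) ≈ 1.3333)
Add(n, Mul(Add(Mul(Add(-22, -93), Add(84, Pow(Add(5, 0), 2))), Mul(-1, Function('g')(-3))), -82)) = Add(Rational(4, 3), Mul(Add(Mul(Add(-22, -93), Add(84, Pow(Add(5, 0), 2))), Mul(-1, Mul(18, -3, Add(2, -3)))), -82)) = Add(Rational(4, 3), Mul(Add(Mul(-115, Add(84, Pow(5, 2))), Mul(-1, Mul(18, -3, -1))), -82)) = Add(Rational(4, 3), Mul(Add(Mul(-115, Add(84, 25)), Mul(-1, 54)), -82)) = Add(Rational(4, 3), Mul(Add(Mul(-115, 109), -54), -82)) = Add(Rational(4, 3), Mul(Add(-12535, -54), -82)) = Add(Rational(4, 3), Mul(-12589, -82)) = Add(Rational(4, 3), 1032298) = Rational(3096898, 3)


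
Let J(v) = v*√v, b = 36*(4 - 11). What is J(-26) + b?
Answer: -252 - 26*I*√26 ≈ -252.0 - 132.57*I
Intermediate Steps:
b = -252 (b = 36*(-7) = -252)
J(v) = v^(3/2)
J(-26) + b = (-26)^(3/2) - 252 = -26*I*√26 - 252 = -252 - 26*I*√26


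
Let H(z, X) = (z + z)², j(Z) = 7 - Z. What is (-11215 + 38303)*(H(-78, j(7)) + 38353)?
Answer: 1698119632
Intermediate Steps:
H(z, X) = 4*z² (H(z, X) = (2*z)² = 4*z²)
(-11215 + 38303)*(H(-78, j(7)) + 38353) = (-11215 + 38303)*(4*(-78)² + 38353) = 27088*(4*6084 + 38353) = 27088*(24336 + 38353) = 27088*62689 = 1698119632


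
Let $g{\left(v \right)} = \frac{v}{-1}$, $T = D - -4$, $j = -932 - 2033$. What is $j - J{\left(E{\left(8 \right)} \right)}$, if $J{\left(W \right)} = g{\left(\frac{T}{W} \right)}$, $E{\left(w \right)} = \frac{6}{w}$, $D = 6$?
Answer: $- \frac{8855}{3} \approx -2951.7$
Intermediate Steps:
$j = -2965$
$T = 10$ ($T = 6 - -4 = 6 + 4 = 10$)
$g{\left(v \right)} = - v$ ($g{\left(v \right)} = v \left(-1\right) = - v$)
$J{\left(W \right)} = - \frac{10}{W}$
$j - J{\left(E{\left(8 \right)} \right)} = -2965 - - \frac{10}{6 \cdot \frac{1}{8}} = -2965 - - \frac{10}{\frac{3}{4}} = -2965 - \left(-10\right) \frac{4}{3} = -2965 - - \frac{40}{3} = -2965 + \frac{40}{3} = - \frac{8855}{3}$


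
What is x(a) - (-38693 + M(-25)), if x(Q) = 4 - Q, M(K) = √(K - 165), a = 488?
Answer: 38209 - I*√190 ≈ 38209.0 - 13.784*I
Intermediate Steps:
M(K) = √(-165 + K)
x(a) - (-38693 + M(-25)) = (4 - 1*488) - (-38693 + √(-165 - 25)) = (4 - 488) - (-38693 + √(-190)) = -484 - (-38693 + I*√190) = -484 + (38693 - I*√190) = 38209 - I*√190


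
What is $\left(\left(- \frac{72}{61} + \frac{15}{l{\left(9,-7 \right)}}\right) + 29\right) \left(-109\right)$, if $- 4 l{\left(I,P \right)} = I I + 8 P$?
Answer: $- \frac{845077}{305} \approx -2770.7$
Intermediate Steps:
$l{\left(I,P \right)} = - 2 P - \frac{I^{2}}{4}$ ($l{\left(I,P \right)} = - \frac{I I + 8 P}{4} = - \frac{I^{2} + 8 P}{4} = - 2 P - \frac{I^{2}}{4}$)
$\left(\left(- \frac{72}{61} + \frac{15}{l{\left(9,-7 \right)}}\right) + 29\right) \left(-109\right) = \left(\left(- \frac{72}{61} + \frac{15}{\left(-2\right) \left(-7\right) - \frac{9^{2}}{4}}\right) + 29\right) \left(-109\right) = \left(\left(\left(-72\right) \frac{1}{61} + \frac{15}{14 - \frac{81}{4}}\right) + 29\right) \left(-109\right) = \left(\left(- \frac{72}{61} + \frac{15}{14 - \frac{81}{4}}\right) + 29\right) \left(-109\right) = \left(\left(- \frac{72}{61} + \frac{15}{- \frac{25}{4}}\right) + 29\right) \left(-109\right) = \left(\left(- \frac{72}{61} + 15 \left(- \frac{4}{25}\right)\right) + 29\right) \left(-109\right) = \left(\left(- \frac{72}{61} - \frac{12}{5}\right) + 29\right) \left(-109\right) = \left(- \frac{1092}{305} + 29\right) \left(-109\right) = \frac{7753}{305} \left(-109\right) = - \frac{845077}{305}$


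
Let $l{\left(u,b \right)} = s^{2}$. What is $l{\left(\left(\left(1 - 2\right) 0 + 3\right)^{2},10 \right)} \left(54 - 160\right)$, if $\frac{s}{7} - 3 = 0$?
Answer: $-46746$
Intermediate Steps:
$s = 21$ ($s = 21 + 7 \cdot 0 = 21 + 0 = 21$)
$l{\left(u,b \right)} = 441$ ($l{\left(u,b \right)} = 21^{2} = 441$)
$l{\left(\left(\left(1 - 2\right) 0 + 3\right)^{2},10 \right)} \left(54 - 160\right) = 441 \left(54 - 160\right) = 441 \left(-106\right) = -46746$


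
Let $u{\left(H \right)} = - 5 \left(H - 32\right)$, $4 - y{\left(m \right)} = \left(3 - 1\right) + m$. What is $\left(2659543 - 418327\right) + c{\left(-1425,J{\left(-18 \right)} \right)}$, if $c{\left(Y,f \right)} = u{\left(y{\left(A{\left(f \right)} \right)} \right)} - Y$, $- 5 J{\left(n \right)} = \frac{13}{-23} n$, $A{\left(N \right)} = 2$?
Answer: $2242801$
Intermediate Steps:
$J{\left(n \right)} = \frac{13 n}{115}$ ($J{\left(n \right)} = - \frac{\frac{13}{-23} n}{5} = - \frac{13 \left(- \frac{1}{23}\right) n}{5} = - \frac{\left(- \frac{13}{23}\right) n}{5} = \frac{13 n}{115}$)
$y{\left(m \right)} = 2 - m$ ($y{\left(m \right)} = 4 - \left(\left(3 - 1\right) + m\right) = 4 - \left(2 + m\right) = 2 - m$)
$u{\left(H \right)} = 160 - 5 H$ ($u{\left(H \right)} = - 5 \left(-32 + H\right) = 160 - 5 H$)
$c{\left(Y,f \right)} = 160 - Y$ ($c{\left(Y,f \right)} = \left(160 - 5 \left(2 - 2\right)\right) - Y = \left(160 - 0\right) - Y = \left(160 + 0\right) - Y = 160 - Y$)
$\left(2659543 - 418327\right) + c{\left(-1425,J{\left(-18 \right)} \right)} = \left(2659543 - 418327\right) + \left(160 - -1425\right) = 2241216 + \left(160 + 1425\right) = 2241216 + 1585 = 2242801$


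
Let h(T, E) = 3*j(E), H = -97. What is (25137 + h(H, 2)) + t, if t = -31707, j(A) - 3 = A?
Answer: -6555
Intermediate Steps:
j(A) = 3 + A
h(T, E) = 9 + 3*E (h(T, E) = 3*(3 + E) = 9 + 3*E)
(25137 + h(H, 2)) + t = (25137 + (9 + 3*2)) - 31707 = (25137 + (9 + 6)) - 31707 = (25137 + 15) - 31707 = 25152 - 31707 = -6555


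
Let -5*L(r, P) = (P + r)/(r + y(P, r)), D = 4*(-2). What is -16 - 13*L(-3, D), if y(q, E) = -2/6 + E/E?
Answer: -131/35 ≈ -3.7429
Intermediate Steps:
y(q, E) = 2/3 (y(q, E) = -2*1/6 + 1 = -1/3 + 1 = 2/3)
D = -8
L(r, P) = -(P + r)/(5*(2/3 + r)) (L(r, P) = -(P + r)/(5*(r + 2/3)) = -(P + r)/(5*(2/3 + r)))
-16 - 13*L(-3, D) = -16 - 39*(-1*(-8) - 1*(-3))/(5*(2 + 3*(-3))) = -16 - 39*(8 + 3)/(5*(2 - 9)) = -16 - 39*11/(5*(-7)) = -16 - 39*(-1)*11/(5*7) = -16 - 13*(-33/35) = -16 + 429/35 = -131/35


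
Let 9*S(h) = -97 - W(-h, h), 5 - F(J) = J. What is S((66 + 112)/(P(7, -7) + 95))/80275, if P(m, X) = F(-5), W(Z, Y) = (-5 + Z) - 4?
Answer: -9062/75859875 ≈ -0.00011946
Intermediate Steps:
F(J) = 5 - J
W(Z, Y) = -9 + Z
P(m, X) = 10 (P(m, X) = 5 - 1*(-5) = 5 + 5 = 10)
S(h) = -88/9 + h/9 (S(h) = (-97 - (-9 - h))/9 = (-97 + (9 + h))/9 = (-88 + h)/9 = -88/9 + h/9)
S((66 + 112)/(P(7, -7) + 95))/80275 = (-88/9 + ((66 + 112)/(10 + 95))/9)/80275 = (-88/9 + (178/105)/9)*(1/80275) = (-88/9 + (178*(1/105))/9)*(1/80275) = (-88/9 + (⅑)*(178/105))*(1/80275) = (-88/9 + 178/945)*(1/80275) = -9062/945*1/80275 = -9062/75859875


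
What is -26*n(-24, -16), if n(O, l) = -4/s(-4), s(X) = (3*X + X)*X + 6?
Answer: 52/35 ≈ 1.4857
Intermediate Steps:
s(X) = 6 + 4*X² (s(X) = (4*X)*X + 6 = 4*X² + 6 = 6 + 4*X²)
n(O, l) = -2/35 (n(O, l) = -4/(6 + 4*(-4)²) = -4/(6 + 4*16) = -4/(6 + 64) = -4/70 = -4*1/70 = -2/35)
-26*n(-24, -16) = -26*(-2/35) = 52/35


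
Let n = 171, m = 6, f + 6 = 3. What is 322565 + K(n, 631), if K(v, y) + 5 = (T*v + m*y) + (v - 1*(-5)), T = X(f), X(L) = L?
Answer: 326009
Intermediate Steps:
f = -3 (f = -6 + 3 = -3)
T = -3
K(v, y) = -2*v + 6*y (K(v, y) = -5 + ((-3*v + 6*y) + (v - 1*(-5))) = -5 + ((-3*v + 6*y) + (v + 5)) = -5 + ((-3*v + 6*y) + (5 + v)) = -5 + (5 - 2*v + 6*y) = -2*v + 6*y)
322565 + K(n, 631) = 322565 + (-2*171 + 6*631) = 322565 + (-342 + 3786) = 322565 + 3444 = 326009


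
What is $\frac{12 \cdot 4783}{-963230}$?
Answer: $- \frac{28698}{481615} \approx -0.059587$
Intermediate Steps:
$\frac{12 \cdot 4783}{-963230} = 57396 \left(- \frac{1}{963230}\right) = - \frac{28698}{481615}$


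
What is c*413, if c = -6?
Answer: -2478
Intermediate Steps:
c*413 = -6*413 = -2478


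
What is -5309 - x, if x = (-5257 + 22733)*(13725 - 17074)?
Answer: 58521815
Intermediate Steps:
x = -58527124 (x = 17476*(-3349) = -58527124)
-5309 - x = -5309 - 1*(-58527124) = -5309 + 58527124 = 58521815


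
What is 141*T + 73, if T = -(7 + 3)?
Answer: -1337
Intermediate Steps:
T = -10 (T = -1*10 = -10)
141*T + 73 = 141*(-10) + 73 = -1410 + 73 = -1337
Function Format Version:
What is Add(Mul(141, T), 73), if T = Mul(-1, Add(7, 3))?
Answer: -1337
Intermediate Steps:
T = -10 (T = Mul(-1, 10) = -10)
Add(Mul(141, T), 73) = Add(Mul(141, -10), 73) = Add(-1410, 73) = -1337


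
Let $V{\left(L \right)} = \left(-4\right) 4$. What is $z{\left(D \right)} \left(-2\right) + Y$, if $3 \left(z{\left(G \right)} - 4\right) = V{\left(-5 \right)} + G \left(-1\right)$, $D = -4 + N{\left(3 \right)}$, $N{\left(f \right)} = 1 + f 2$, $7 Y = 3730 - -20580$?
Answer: $\frac{73028}{21} \approx 3477.5$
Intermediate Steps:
$Y = \frac{24310}{7}$ ($Y = \frac{3730 - -20580}{7} = \frac{3730 + 20580}{7} = \frac{1}{7} \cdot 24310 = \frac{24310}{7} \approx 3472.9$)
$N{\left(f \right)} = 1 + 2 f$
$D = 3$ ($D = -4 + \left(1 + 2 \cdot 3\right) = -4 + \left(1 + 6\right) = -4 + 7 = 3$)
$V{\left(L \right)} = -16$
$z{\left(G \right)} = - \frac{4}{3} - \frac{G}{3}$ ($z{\left(G \right)} = 4 + \frac{-16 + G \left(-1\right)}{3} = 4 + \frac{-16 - G}{3} = 4 - \left(\frac{16}{3} + \frac{G}{3}\right) = - \frac{4}{3} - \frac{G}{3}$)
$z{\left(D \right)} \left(-2\right) + Y = \left(- \frac{4}{3} - 1\right) \left(-2\right) + \frac{24310}{7} = \left(- \frac{7}{3}\right) \left(-2\right) + \frac{24310}{7} = \frac{14}{3} + \frac{24310}{7} = \frac{73028}{21}$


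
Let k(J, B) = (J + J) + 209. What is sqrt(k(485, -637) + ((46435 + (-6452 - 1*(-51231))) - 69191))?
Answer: 3*sqrt(2578) ≈ 152.32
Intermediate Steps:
k(J, B) = 209 + 2*J (k(J, B) = 2*J + 209 = 209 + 2*J)
sqrt(k(485, -637) + ((46435 + (-6452 - 1*(-51231))) - 69191)) = sqrt((209 + 2*485) + ((46435 + (-6452 - 1*(-51231))) - 69191)) = sqrt((209 + 970) + ((46435 + (-6452 + 51231)) - 69191)) = sqrt(1179 + ((46435 + 44779) - 69191)) = sqrt(1179 + (91214 - 69191)) = sqrt(1179 + 22023) = sqrt(23202) = 3*sqrt(2578)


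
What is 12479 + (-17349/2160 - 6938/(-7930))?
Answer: 7120923457/570960 ≈ 12472.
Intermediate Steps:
12479 + (-17349/2160 - 6938/(-7930)) = 12479 + (-17349*1/2160 - 6938*(-1/7930)) = 12479 + (-5783/720 + 3469/3965) = 12479 - 4086383/570960 = 7120923457/570960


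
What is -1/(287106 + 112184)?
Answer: -1/399290 ≈ -2.5044e-6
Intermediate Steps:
-1/(287106 + 112184) = -1/399290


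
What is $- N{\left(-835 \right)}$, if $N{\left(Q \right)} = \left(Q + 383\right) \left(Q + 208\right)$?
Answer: $-283404$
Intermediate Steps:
$N{\left(Q \right)} = \left(208 + Q\right) \left(383 + Q\right)$ ($N{\left(Q \right)} = \left(383 + Q\right) \left(208 + Q\right) = \left(208 + Q\right) \left(383 + Q\right)$)
$- N{\left(-835 \right)} = - (79664 + \left(-835\right)^{2} + 591 \left(-835\right)) = - (79664 + 697225 - 493485) = \left(-1\right) 283404 = -283404$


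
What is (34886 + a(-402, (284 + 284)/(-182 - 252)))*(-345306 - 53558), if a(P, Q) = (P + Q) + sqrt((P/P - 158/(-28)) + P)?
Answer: -2984597202816/217 - 598296*I*sqrt(8610)/7 ≈ -1.3754e+10 - 7.9308e+6*I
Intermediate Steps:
a(P, Q) = P + Q + sqrt(93/14 + P) (a(P, Q) = (P + Q) + sqrt((1 - 158*(-1/28)) + P) = (P + Q) + sqrt((1 + 79/14) + P) = (P + Q) + sqrt(93/14 + P) = P + Q + sqrt(93/14 + P))
(34886 + a(-402, (284 + 284)/(-182 - 252)))*(-345306 - 53558) = (34886 + (-402 + (284 + 284)/(-182 - 252) + sqrt(1302 + 196*(-402))/14))*(-345306 - 53558) = (34886 + (-402 + 568/(-434) + sqrt(1302 - 78792)/14))*(-398864) = (34886 + (-402 + 568*(-1/434) + sqrt(-77490)/14))*(-398864) = (34886 + (-402 - 284/217 + (3*I*sqrt(8610))/14))*(-398864) = (34886 + (-402 - 284/217 + 3*I*sqrt(8610)/14))*(-398864) = (34886 + (-87518/217 + 3*I*sqrt(8610)/14))*(-398864) = (7482744/217 + 3*I*sqrt(8610)/14)*(-398864) = -2984597202816/217 - 598296*I*sqrt(8610)/7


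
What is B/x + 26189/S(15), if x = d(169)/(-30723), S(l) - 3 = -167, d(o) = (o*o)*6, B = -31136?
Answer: 25398845603/4684004 ≈ 5422.5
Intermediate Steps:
d(o) = 6*o² (d(o) = o²*6 = 6*o²)
S(l) = -164 (S(l) = 3 - 167 = -164)
x = -57122/10241 (x = (6*169²)/(-30723) = (6*28561)*(-1/30723) = 171366*(-1/30723) = -57122/10241 ≈ -5.5778)
B/x + 26189/S(15) = -31136/(-57122/10241) + 26189/(-164) = -31136*(-10241/57122) + 26189*(-1/164) = 159431888/28561 - 26189/164 = 25398845603/4684004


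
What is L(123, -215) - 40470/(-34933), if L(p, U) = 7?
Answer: 285001/34933 ≈ 8.1585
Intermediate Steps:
L(123, -215) - 40470/(-34933) = 7 - 40470/(-34933) = 7 - 40470*(-1)/34933 = 7 - 1*(-40470/34933) = 7 + 40470/34933 = 285001/34933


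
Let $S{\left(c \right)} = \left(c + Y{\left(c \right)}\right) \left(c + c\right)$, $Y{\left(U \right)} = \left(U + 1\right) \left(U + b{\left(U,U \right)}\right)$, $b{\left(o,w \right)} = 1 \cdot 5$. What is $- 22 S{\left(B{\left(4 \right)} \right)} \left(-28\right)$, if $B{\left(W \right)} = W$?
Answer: $241472$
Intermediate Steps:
$b{\left(o,w \right)} = 5$
$Y{\left(U \right)} = \left(1 + U\right) \left(5 + U\right)$ ($Y{\left(U \right)} = \left(U + 1\right) \left(U + 5\right) = \left(1 + U\right) \left(5 + U\right)$)
$S{\left(c \right)} = 2 c \left(5 + c^{2} + 7 c\right)$ ($S{\left(c \right)} = \left(c + \left(5 + c^{2} + 6 c\right)\right) \left(c + c\right) = \left(5 + c^{2} + 7 c\right) 2 c = 2 c \left(5 + c^{2} + 7 c\right)$)
$- 22 S{\left(B{\left(4 \right)} \right)} \left(-28\right) = - 22 \cdot 2 \cdot 4 \left(5 + 4^{2} + 7 \cdot 4\right) \left(-28\right) = - 22 \cdot 2 \cdot 4 \left(5 + 16 + 28\right) \left(-28\right) = - 22 \cdot 2 \cdot 4 \cdot 49 \left(-28\right) = \left(-22\right) 392 \left(-28\right) = \left(-8624\right) \left(-28\right) = 241472$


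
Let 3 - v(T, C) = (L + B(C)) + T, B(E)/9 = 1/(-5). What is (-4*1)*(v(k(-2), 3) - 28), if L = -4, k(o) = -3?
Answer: 324/5 ≈ 64.800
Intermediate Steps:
B(E) = -9/5 (B(E) = 9/(-5) = 9*(-1/5) = -9/5)
v(T, C) = 44/5 - T (v(T, C) = 3 - ((-4 - 9/5) + T) = 3 - (-29/5 + T) = 3 + (29/5 - T) = 44/5 - T)
(-4*1)*(v(k(-2), 3) - 28) = (-4*1)*((44/5 - 1*(-3)) - 28) = -4*((44/5 + 3) - 28) = -4*(59/5 - 28) = -4*(-81/5) = 324/5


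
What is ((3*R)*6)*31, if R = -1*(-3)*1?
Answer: 1674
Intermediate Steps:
R = 3 (R = 3*1 = 3)
((3*R)*6)*31 = ((3*3)*6)*31 = (9*6)*31 = 54*31 = 1674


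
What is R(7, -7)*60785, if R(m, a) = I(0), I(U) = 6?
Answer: 364710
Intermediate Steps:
R(m, a) = 6
R(7, -7)*60785 = 6*60785 = 364710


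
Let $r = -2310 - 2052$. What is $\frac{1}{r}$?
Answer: $- \frac{1}{4362} \approx -0.00022925$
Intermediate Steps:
$r = -4362$ ($r = -2310 - 2052 = -4362$)
$\frac{1}{r} = \frac{1}{-4362} = - \frac{1}{4362}$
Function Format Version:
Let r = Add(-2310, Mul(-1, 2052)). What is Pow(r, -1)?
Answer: Rational(-1, 4362) ≈ -0.00022925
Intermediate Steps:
r = -4362 (r = Add(-2310, -2052) = -4362)
Pow(r, -1) = Pow(-4362, -1) = Rational(-1, 4362)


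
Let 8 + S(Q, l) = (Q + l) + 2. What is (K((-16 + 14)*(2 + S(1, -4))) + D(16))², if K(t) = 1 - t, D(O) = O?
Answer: 9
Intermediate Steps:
S(Q, l) = -6 + Q + l (S(Q, l) = -8 + ((Q + l) + 2) = -8 + (2 + Q + l) = -6 + Q + l)
(K((-16 + 14)*(2 + S(1, -4))) + D(16))² = ((1 - (-16 + 14)*(2 + (-6 + 1 - 4))) + 16)² = ((1 - (-2)*(2 - 9)) + 16)² = ((1 - (-2)*(-7)) + 16)² = ((1 - 1*14) + 16)² = ((1 - 14) + 16)² = (-13 + 16)² = 3² = 9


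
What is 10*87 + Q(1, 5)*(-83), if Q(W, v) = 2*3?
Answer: 372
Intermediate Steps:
Q(W, v) = 6
10*87 + Q(1, 5)*(-83) = 10*87 + 6*(-83) = 870 - 498 = 372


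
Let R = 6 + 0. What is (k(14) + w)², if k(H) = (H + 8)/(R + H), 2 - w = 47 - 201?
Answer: 2468041/100 ≈ 24680.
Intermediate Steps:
w = 156 (w = 2 - (47 - 201) = 2 - 1*(-154) = 2 + 154 = 156)
R = 6
k(H) = (8 + H)/(6 + H) (k(H) = (H + 8)/(6 + H) = (8 + H)/(6 + H))
(k(14) + w)² = ((8 + 14)/(6 + 14) + 156)² = (22/20 + 156)² = ((1/20)*22 + 156)² = (11/10 + 156)² = (1571/10)² = 2468041/100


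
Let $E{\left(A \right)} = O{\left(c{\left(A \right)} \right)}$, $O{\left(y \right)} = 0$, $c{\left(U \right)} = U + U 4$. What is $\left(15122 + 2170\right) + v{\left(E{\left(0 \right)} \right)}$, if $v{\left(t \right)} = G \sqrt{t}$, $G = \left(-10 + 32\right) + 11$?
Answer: $17292$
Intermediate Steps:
$G = 33$ ($G = 22 + 11 = 33$)
$c{\left(U \right)} = 5 U$ ($c{\left(U \right)} = U + 4 U = 5 U$)
$E{\left(A \right)} = 0$
$v{\left(t \right)} = 33 \sqrt{t}$
$\left(15122 + 2170\right) + v{\left(E{\left(0 \right)} \right)} = \left(15122 + 2170\right) + 33 \sqrt{0} = 17292 + 33 \cdot 0 = 17292 + 0 = 17292$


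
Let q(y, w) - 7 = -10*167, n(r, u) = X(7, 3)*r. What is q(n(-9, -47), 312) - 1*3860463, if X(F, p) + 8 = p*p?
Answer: -3862126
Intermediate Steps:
X(F, p) = -8 + p² (X(F, p) = -8 + p*p = -8 + p²)
n(r, u) = r (n(r, u) = (-8 + 3²)*r = (-8 + 9)*r = 1*r = r)
q(y, w) = -1663 (q(y, w) = 7 - 10*167 = 7 - 1670 = -1663)
q(n(-9, -47), 312) - 1*3860463 = -1663 - 1*3860463 = -1663 - 3860463 = -3862126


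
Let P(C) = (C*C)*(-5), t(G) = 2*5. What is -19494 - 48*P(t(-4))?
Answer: 4506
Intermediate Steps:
t(G) = 10
P(C) = -5*C² (P(C) = C²*(-5) = -5*C²)
-19494 - 48*P(t(-4)) = -19494 - (-240)*10² = -19494 - (-240)*100 = -19494 - 48*(-500) = -19494 + 24000 = 4506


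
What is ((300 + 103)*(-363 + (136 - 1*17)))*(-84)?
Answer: 8259888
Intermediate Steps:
((300 + 103)*(-363 + (136 - 1*17)))*(-84) = (403*(-363 + (136 - 17)))*(-84) = (403*(-363 + 119))*(-84) = (403*(-244))*(-84) = -98332*(-84) = 8259888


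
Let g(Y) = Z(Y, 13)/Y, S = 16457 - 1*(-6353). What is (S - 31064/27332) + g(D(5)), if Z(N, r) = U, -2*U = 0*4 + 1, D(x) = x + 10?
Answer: 4675582087/204990 ≈ 22809.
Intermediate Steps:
D(x) = 10 + x
U = -½ (U = -(0*4 + 1)/2 = -(0 + 1)/2 = -½*1 = -½ ≈ -0.50000)
Z(N, r) = -½
S = 22810 (S = 16457 + 6353 = 22810)
g(Y) = -1/(2*Y)
(S - 31064/27332) + g(D(5)) = (22810 - 31064/27332) - 1/(2*(10 + 5)) = (22810 - 31064*1/27332) - ½/15 = (22810 - 7766/6833) - ½*1/15 = 155852964/6833 - 1/30 = 4675582087/204990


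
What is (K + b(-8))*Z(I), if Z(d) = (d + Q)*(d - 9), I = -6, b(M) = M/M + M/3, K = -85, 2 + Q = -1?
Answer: -11700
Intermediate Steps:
Q = -3 (Q = -2 - 1 = -3)
b(M) = 1 + M/3 (b(M) = 1 + M*(1/3) = 1 + M/3)
Z(d) = (-9 + d)*(-3 + d) (Z(d) = (d - 3)*(d - 9) = (-3 + d)*(-9 + d) = (-9 + d)*(-3 + d))
(K + b(-8))*Z(I) = (-85 + (1 + (1/3)*(-8)))*(27 + (-6)**2 - 12*(-6)) = (-85 + (1 - 8/3))*(27 + 36 + 72) = (-85 - 5/3)*135 = -260/3*135 = -11700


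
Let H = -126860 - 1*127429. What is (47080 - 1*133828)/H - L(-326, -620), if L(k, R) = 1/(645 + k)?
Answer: 9139441/27039397 ≈ 0.33800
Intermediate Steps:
H = -254289 (H = -126860 - 127429 = -254289)
(47080 - 1*133828)/H - L(-326, -620) = (47080 - 1*133828)/(-254289) - 1/(645 - 326) = (47080 - 133828)*(-1/254289) - 1/319 = -86748*(-1/254289) - 1*1/319 = 28916/84763 - 1/319 = 9139441/27039397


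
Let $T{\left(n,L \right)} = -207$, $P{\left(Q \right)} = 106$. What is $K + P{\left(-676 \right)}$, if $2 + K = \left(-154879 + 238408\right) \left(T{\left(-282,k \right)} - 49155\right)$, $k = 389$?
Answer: $-4123158394$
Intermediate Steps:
$K = -4123158500$ ($K = -2 + \left(-154879 + 238408\right) \left(-207 - 49155\right) = -2 + 83529 \left(-49362\right) = -2 - 4123158498 = -4123158500$)
$K + P{\left(-676 \right)} = -4123158500 + 106 = -4123158394$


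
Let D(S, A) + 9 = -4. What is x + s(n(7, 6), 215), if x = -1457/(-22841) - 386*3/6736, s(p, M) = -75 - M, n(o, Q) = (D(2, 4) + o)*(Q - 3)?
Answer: -22317579283/76928488 ≈ -290.11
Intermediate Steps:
D(S, A) = -13 (D(S, A) = -9 - 4 = -13)
n(o, Q) = (-13 + o)*(-3 + Q) (n(o, Q) = (-13 + o)*(Q - 3) = (-13 + o)*(-3 + Q))
x = -8317763/76928488 (x = -1457*(-1/22841) - 1158*1/6736 = 1457/22841 - 579/3368 = -8317763/76928488 ≈ -0.10812)
x + s(n(7, 6), 215) = -8317763/76928488 + (-75 - 1*215) = -8317763/76928488 + (-75 - 215) = -8317763/76928488 - 290 = -22317579283/76928488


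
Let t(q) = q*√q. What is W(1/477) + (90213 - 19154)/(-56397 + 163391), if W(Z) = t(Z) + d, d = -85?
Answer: -9023431/106994 + √53/75843 ≈ -84.336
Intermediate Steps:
t(q) = q^(3/2)
W(Z) = -85 + Z^(3/2) (W(Z) = Z^(3/2) - 85 = -85 + Z^(3/2))
W(1/477) + (90213 - 19154)/(-56397 + 163391) = (-85 + (1/477)^(3/2)) + (90213 - 19154)/(-56397 + 163391) = (-85 + (1/477)^(3/2)) + 71059/106994 = (-85 + √53/75843) + 71059*(1/106994) = (-85 + √53/75843) + 71059/106994 = -9023431/106994 + √53/75843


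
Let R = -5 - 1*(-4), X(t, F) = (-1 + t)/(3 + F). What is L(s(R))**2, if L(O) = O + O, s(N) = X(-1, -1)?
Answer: 4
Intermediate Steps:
X(t, F) = (-1 + t)/(3 + F)
R = -1 (R = -5 + 4 = -1)
s(N) = -1 (s(N) = (-1 - 1)/(3 - 1) = -2/2 = (1/2)*(-2) = -1)
L(O) = 2*O
L(s(R))**2 = (2*(-1))**2 = (-2)**2 = 4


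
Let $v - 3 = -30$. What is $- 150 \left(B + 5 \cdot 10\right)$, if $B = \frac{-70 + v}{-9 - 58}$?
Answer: $- \frac{517050}{67} \approx -7717.2$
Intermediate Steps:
$v = -27$ ($v = 3 - 30 = -27$)
$B = \frac{97}{67}$ ($B = \frac{-70 - 27}{-9 - 58} = - \frac{97}{-67} = \left(-97\right) \left(- \frac{1}{67}\right) = \frac{97}{67} \approx 1.4478$)
$- 150 \left(B + 5 \cdot 10\right) = - 150 \left(\frac{97}{67} + 5 \cdot 10\right) = - 150 \left(\frac{97}{67} + 50\right) = \left(-150\right) \frac{3447}{67} = - \frac{517050}{67}$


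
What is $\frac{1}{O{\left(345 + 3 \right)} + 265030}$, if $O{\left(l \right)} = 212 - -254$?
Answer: $\frac{1}{265496} \approx 3.7665 \cdot 10^{-6}$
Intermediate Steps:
$O{\left(l \right)} = 466$ ($O{\left(l \right)} = 212 + 254 = 466$)
$\frac{1}{O{\left(345 + 3 \right)} + 265030} = \frac{1}{466 + 265030} = \frac{1}{265496}$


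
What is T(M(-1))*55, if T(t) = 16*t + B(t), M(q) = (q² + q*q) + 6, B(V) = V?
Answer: 7480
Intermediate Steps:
M(q) = 6 + 2*q² (M(q) = (q² + q²) + 6 = 2*q² + 6 = 6 + 2*q²)
T(t) = 17*t (T(t) = 16*t + t = 17*t)
T(M(-1))*55 = (17*(6 + 2*(-1)²))*55 = (17*(6 + 2*1))*55 = (17*(6 + 2))*55 = (17*8)*55 = 136*55 = 7480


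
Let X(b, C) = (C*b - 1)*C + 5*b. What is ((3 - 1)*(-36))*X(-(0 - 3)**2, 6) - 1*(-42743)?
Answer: 69743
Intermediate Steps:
X(b, C) = 5*b + C*(-1 + C*b) (X(b, C) = (-1 + C*b)*C + 5*b = C*(-1 + C*b) + 5*b = 5*b + C*(-1 + C*b))
((3 - 1)*(-36))*X(-(0 - 3)**2, 6) - 1*(-42743) = ((3 - 1)*(-36))*(-1*6 + 5*(-(0 - 3)**2) - (0 - 3)**2*6**2) - 1*(-42743) = (2*(-36))*(-6 + 5*(-1*(-3)**2) - 1*(-3)**2*36) + 42743 = -72*(-6 + 5*(-1*9) - 1*9*36) + 42743 = -72*(-6 + 5*(-9) - 9*36) + 42743 = -72*(-6 - 45 - 324) + 42743 = -72*(-375) + 42743 = 27000 + 42743 = 69743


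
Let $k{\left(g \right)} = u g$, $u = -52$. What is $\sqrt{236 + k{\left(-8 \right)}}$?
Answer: $2 \sqrt{163} \approx 25.534$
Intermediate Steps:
$k{\left(g \right)} = - 52 g$
$\sqrt{236 + k{\left(-8 \right)}} = \sqrt{236 - -416} = \sqrt{236 + 416} = \sqrt{652} = 2 \sqrt{163}$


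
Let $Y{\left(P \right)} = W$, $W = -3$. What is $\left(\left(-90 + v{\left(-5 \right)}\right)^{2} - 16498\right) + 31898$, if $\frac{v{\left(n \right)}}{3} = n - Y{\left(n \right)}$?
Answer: $24616$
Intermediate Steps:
$Y{\left(P \right)} = -3$
$v{\left(n \right)} = 9 + 3 n$ ($v{\left(n \right)} = 3 \left(n - -3\right) = 3 \left(n + 3\right) = 3 \left(3 + n\right) = 9 + 3 n$)
$\left(\left(-90 + v{\left(-5 \right)}\right)^{2} - 16498\right) + 31898 = \left(\left(-90 + \left(9 + 3 \left(-5\right)\right)\right)^{2} - 16498\right) + 31898 = \left(\left(-90 + \left(9 - 15\right)\right)^{2} - 16498\right) + 31898 = \left(\left(-90 - 6\right)^{2} - 16498\right) + 31898 = \left(\left(-96\right)^{2} - 16498\right) + 31898 = \left(9216 - 16498\right) + 31898 = -7282 + 31898 = 24616$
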